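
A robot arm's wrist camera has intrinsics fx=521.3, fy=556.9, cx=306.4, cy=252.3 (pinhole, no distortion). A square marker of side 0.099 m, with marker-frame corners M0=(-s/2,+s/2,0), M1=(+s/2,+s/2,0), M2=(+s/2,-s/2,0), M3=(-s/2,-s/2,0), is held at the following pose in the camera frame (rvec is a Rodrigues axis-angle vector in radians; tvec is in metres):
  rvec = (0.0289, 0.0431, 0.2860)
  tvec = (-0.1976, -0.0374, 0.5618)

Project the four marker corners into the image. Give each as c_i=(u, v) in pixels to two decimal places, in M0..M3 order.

Intrinsics K: fx=521.3, fy=556.9, cx=306.4, cy=252.3
Marker side s = 0.099 m; corners in marker frame (Z=0):
  M0 = (-0.0495, +0.0495, 0)
  M1 = (+0.0495, +0.0495, 0)
  M2 = (+0.0495, -0.0495, 0)
  M3 = (-0.0495, -0.0495, 0)
rvec = (0.0289, 0.0431, 0.2860), |rvec| = θ = 0.29067 rad = 16.654°
Rodrigues: sinθ=0.28659, 1−cosθ=0.04195; R = I + sinθ·[k]× + (1−cosθ)·[k]×²:
    [+0.95847 -0.28137 +0.04660]
    [+0.28261 +0.95897 -0.02237]
    [-0.03839 +0.03461 +0.99866]
t = (-0.1976, -0.0374, 0.5618) m
M0: Pc = R·M0+t = (-0.25897, -0.00392, +0.56541); u = 521.3·(-0.25897)/0.56541 + 306.4 = 67.6331, v = 556.9·(-0.00392)/0.56541 + 252.3 = 248.4392
M1: Pc = R·M1+t = (-0.16408, +0.02406, +0.56161); u = 521.3·(-0.16408)/0.56161 + 306.4 = 154.0943, v = 556.9·(+0.02406)/0.56161 + 252.3 = 276.1564
M2: Pc = R·M2+t = (-0.13623, -0.07088, +0.55819); u = 521.3·(-0.13623)/0.55819 + 306.4 = 179.1742, v = 556.9·(-0.07088)/0.55819 + 252.3 = 181.5832
M3: Pc = R·M3+t = (-0.23112, -0.09886, +0.56199); u = 521.3·(-0.23112)/0.56199 + 306.4 = 92.0162, v = 556.9·(-0.09886)/0.56199 + 252.3 = 154.3365

c0=(67.63, 248.44) c1=(154.09, 276.16) c2=(179.17, 181.58) c3=(92.02, 154.34)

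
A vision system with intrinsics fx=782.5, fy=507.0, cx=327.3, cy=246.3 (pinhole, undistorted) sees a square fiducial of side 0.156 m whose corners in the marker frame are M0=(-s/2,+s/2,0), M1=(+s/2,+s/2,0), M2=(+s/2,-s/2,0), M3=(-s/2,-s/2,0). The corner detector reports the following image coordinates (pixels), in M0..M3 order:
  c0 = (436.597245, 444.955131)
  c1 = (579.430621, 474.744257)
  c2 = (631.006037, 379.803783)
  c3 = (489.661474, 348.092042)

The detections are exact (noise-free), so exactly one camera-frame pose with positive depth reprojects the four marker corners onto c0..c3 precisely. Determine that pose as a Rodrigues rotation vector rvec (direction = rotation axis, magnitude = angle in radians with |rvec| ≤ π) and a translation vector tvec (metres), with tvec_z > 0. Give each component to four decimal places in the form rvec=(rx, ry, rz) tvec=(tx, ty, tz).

Intrinsics K: fx=782.5, fy=507.0, cx=327.3, cy=246.3
Marker side s = 0.156 m; corners in marker frame (Z=0):
  M0 = (-0.0780, +0.0780, 0)
  M1 = (+0.0780, +0.0780, 0)
  M2 = (+0.0780, -0.0780, 0)
  M3 = (-0.0780, -0.0780, 0)
Detected image corners:
  c0 = (436.597245, 444.955131) px
  c1 = (579.430621, 474.744257) px
  c2 = (631.006037, 379.803783) px
  c3 = (489.661474, 348.092042) px
Planar DLT: solve 8×8 A·h = b for H (H[2,2]=1):
  H  [+982.50782 -344.81556 +534.95375]
  H  [+252.40473 +607.37895 +411.99336]
  H  [+0.13420 -0.01775 +1.00000]
B = K⁻¹H; ‖b₁‖=1.282152, ‖b₂‖=1.282152; λ = 2/(‖b₁‖+‖b₂‖) = 0.779939, sign → tz>0 ⇒ λ=+0.779939
r₁ = λ·B[:,0] = (+0.93551,+0.33744,+0.10467); r₂ = λ·B[:,1] = (-0.33790,+0.94108,-0.01384)
r₃ = r₁×r₂ = (-0.10317,-0.02242,+0.99441); SVD([r₁ r₂ r₃]) → R = UVᵀ:
  R  [+0.93551 -0.33790 -0.10317]
  R  [+0.33744 +0.94108 -0.02242]
  R  [+0.10467 -0.01384 +0.99441]
t = (+0.20697, +0.25489, +0.77994) m
tr R = 2.871003; θ = arccos((tr R − 1)/2) = 0.361120 rad = 20.691°
axis k = ((R−Rᵀ)₃₂, (R−Rᵀ)₁₃, (R−Rᵀ)₂₁) / (2 sinθ) = (+0.012130, -0.294129, +0.955689)
rvec = θ·k = (+0.004380, -0.106216, +0.345118)

rvec=(0.0044, -0.1062, 0.3451) tvec=(0.2070, 0.2549, 0.7799)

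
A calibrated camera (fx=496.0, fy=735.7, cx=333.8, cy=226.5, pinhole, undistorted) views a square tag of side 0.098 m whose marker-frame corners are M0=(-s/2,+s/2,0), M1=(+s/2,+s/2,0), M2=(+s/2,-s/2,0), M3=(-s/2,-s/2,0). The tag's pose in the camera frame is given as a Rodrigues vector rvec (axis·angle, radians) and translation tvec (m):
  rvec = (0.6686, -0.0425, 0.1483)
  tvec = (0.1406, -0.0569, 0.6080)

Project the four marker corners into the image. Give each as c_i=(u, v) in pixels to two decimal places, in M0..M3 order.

c0=(400.14, 197.50) c1=(474.07, 211.72) c2=(501.15, 114.26) c3=(419.87, 97.10)

Intrinsics K: fx=496.0, fy=735.7, cx=333.8, cy=226.5
Marker side s = 0.098 m; corners in marker frame (Z=0):
  M0 = (-0.0490, +0.0490, 0)
  M1 = (+0.0490, +0.0490, 0)
  M2 = (+0.0490, -0.0490, 0)
  M3 = (-0.0490, -0.0490, 0)
rvec = (0.6686, -0.0425, 0.1483), |rvec| = θ = 0.68617 rad = 39.314°
Rodrigues: sinθ=0.63358, 1−cosθ=0.22632; R = I + sinθ·[k]× + (1−cosθ)·[k]×²:
    [+0.98856 -0.15059 +0.00842]
    [+0.12327 +0.77455 -0.62039]
    [+0.08690 +0.61433 +0.78425]
t = (0.1406, -0.0569, 0.6080) m
M0: Pc = R·M0+t = (+0.08478, -0.02499, +0.63384); u = 496.0·(+0.08478)/0.63384 + 333.8 = 400.1439, v = 735.7·(-0.02499)/0.63384 + 226.5 = 197.4970
M1: Pc = R·M1+t = (+0.18166, -0.01291, +0.64236); u = 496.0·(+0.18166)/0.64236 + 333.8 = 474.0695, v = 735.7·(-0.01291)/0.64236 + 226.5 = 211.7179
M2: Pc = R·M2+t = (+0.19642, -0.08881, +0.58216); u = 496.0·(+0.19642)/0.58216 + 333.8 = 501.1495, v = 735.7·(-0.08881)/0.58216 + 226.5 = 114.2633
M3: Pc = R·M3+t = (+0.09954, -0.10089, +0.57364); u = 496.0·(+0.09954)/0.57364 + 333.8 = 419.8673, v = 735.7·(-0.10089)/0.57364 + 226.5 = 97.1031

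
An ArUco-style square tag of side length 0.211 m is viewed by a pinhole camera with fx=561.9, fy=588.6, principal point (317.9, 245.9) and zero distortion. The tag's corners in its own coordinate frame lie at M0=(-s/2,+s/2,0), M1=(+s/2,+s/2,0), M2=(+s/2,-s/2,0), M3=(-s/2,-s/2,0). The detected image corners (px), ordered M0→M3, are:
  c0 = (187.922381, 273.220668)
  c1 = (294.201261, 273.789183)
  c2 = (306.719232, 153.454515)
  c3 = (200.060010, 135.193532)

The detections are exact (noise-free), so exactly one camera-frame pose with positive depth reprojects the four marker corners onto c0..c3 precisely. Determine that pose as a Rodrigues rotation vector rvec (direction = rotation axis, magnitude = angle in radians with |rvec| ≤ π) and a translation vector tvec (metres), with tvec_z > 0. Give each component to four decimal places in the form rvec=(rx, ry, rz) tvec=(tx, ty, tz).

rvec=(0.1218, -0.6628, 0.0781) tvec=(-0.1149, -0.0589, 0.9615)

Intrinsics K: fx=561.9, fy=588.6, cx=317.9, cy=245.9
Marker side s = 0.211 m; corners in marker frame (Z=0):
  M0 = (-0.1055, +0.1055, 0)
  M1 = (+0.1055, +0.1055, 0)
  M2 = (+0.1055, -0.1055, 0)
  M3 = (-0.1055, -0.1055, 0)
Detected image corners:
  c0 = (187.922381, 273.220668) px
  c1 = (294.201261, 273.789183) px
  c2 = (306.719232, 153.454515) px
  c3 = (200.060010, 135.193532) px
Planar DLT: solve 8×8 A·h = b for H (H[2,2]=1):
  H  [+663.41139 -35.91079 +250.77443]
  H  [+178.43054 +628.46761 +209.85579]
  H  [+0.64244 +0.09132 +1.00000]
B = K⁻¹H; ‖b₁‖=1.040066, ‖b₂‖=1.040066; λ = 2/(‖b₁‖+‖b₂‖) = 0.961477, sign → tz>0 ⇒ λ=+0.961477
r₁ = λ·B[:,0] = (+0.78571,+0.03341,+0.61769); r₂ = λ·B[:,1] = (-0.11112,+0.98992,+0.08780)
r₃ = r₁×r₂ = (-0.60853,-0.13762,+0.78150); SVD([r₁ r₂ r₃]) → R = UVᵀ:
  R  [+0.78571 -0.11112 -0.60853]
  R  [+0.03341 +0.98992 -0.13762]
  R  [+0.61769 +0.08780 +0.78150]
t = (-0.11486, -0.05888, +0.96148) m
tr R = 2.557137; θ = arccos((tr R − 1)/2) = 0.678415 rad = 38.870°
axis k = ((R−Rᵀ)₃₂, (R−Rᵀ)₁₃, (R−Rᵀ)₂₁) / (2 sinθ) = (+0.179602, -0.976976, +0.115155)
rvec = θ·k = (+0.121845, -0.662795, +0.078123)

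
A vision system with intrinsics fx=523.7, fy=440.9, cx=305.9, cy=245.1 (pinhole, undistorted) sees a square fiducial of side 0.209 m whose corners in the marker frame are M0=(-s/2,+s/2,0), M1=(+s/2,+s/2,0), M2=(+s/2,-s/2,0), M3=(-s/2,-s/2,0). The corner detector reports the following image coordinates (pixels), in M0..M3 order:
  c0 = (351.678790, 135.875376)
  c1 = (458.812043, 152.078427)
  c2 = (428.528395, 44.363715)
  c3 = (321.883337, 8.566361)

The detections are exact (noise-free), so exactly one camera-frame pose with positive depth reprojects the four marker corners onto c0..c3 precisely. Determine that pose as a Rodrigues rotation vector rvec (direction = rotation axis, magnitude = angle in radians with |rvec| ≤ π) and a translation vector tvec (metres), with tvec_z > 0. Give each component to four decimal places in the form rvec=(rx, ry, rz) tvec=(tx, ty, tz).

Intrinsics K: fx=523.7, fy=440.9, cx=305.9, cy=245.1
Marker side s = 0.209 m; corners in marker frame (Z=0):
  M0 = (-0.1045, +0.1045, 0)
  M1 = (+0.1045, +0.1045, 0)
  M2 = (+0.1045, -0.1045, 0)
  M3 = (-0.1045, -0.1045, 0)
Detected image corners:
  c0 = (351.678790, 135.875376) px
  c1 = (458.812043, 152.078427) px
  c2 = (428.528395, 44.363715) px
  c3 = (321.883337, 8.566361) px
Planar DLT: solve 8×8 A·h = b for H (H[2,2]=1):
  H  [+845.38090 +41.44634 +394.59380]
  H  [+198.62606 +535.70477 +84.77265]
  H  [+0.85587 -0.26238 +1.00000]
B = K⁻¹H; ‖b₁‖=1.405299, ‖b₂‖=1.405299; λ = 2/(‖b₁‖+‖b₂‖) = 0.711592, sign → tz>0 ⇒ λ=+0.711592
r₁ = λ·B[:,0] = (+0.79294,-0.01799,+0.60903); r₂ = λ·B[:,1] = (+0.16538,+0.96840,-0.18671)
r₃ = r₁×r₂ = (-0.58642,+0.24877,+0.77086); SVD([r₁ r₂ r₃]) → R = UVᵀ:
  R  [+0.79294 +0.16538 -0.58642]
  R  [-0.01799 +0.96840 +0.24877]
  R  [+0.60903 -0.18671 +0.77086]
t = (+0.12052, -0.25876, +0.71159) m
tr R = 2.532199; θ = arccos((tr R − 1)/2) = 0.698046 rad = 39.995°
axis k = ((R−Rᵀ)₃₂, (R−Rᵀ)₁₃, (R−Rᵀ)₂₁) / (2 sinθ) = (-0.338775, -0.929991, -0.142648)
rvec = θ·k = (-0.236481, -0.649177, -0.099575)

rvec=(-0.2365, -0.6492, -0.0996) tvec=(0.1205, -0.2588, 0.7116)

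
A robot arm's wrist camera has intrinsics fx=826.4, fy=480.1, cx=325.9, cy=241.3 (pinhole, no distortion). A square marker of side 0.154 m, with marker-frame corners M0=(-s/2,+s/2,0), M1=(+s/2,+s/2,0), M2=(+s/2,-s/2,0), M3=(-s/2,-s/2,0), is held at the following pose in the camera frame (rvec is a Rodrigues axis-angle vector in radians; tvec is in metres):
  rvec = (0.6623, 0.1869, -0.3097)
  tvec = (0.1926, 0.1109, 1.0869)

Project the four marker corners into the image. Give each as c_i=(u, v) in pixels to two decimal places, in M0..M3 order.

c0=(431.09, 318.58) c1=(542.45, 306.66) c2=(518.81, 258.41) c3=(399.12, 273.19)

Intrinsics K: fx=826.4, fy=480.1, cx=325.9, cy=241.3
Marker side s = 0.154 m; corners in marker frame (Z=0):
  M0 = (-0.0770, +0.0770, 0)
  M1 = (+0.0770, +0.0770, 0)
  M2 = (+0.0770, -0.0770, 0)
  M3 = (-0.0770, -0.0770, 0)
rvec = (0.6623, 0.1869, -0.3097), |rvec| = θ = 0.75464 rad = 43.238°
Rodrigues: sinθ=0.68503, 1−cosθ=0.27148; R = I + sinθ·[k]× + (1−cosθ)·[k]×²:
    [+0.93762 +0.34014 +0.07188]
    [-0.22212 +0.74517 -0.62880]
    [-0.26744 +0.57361 +0.77424]
t = (0.1926, 0.1109, 1.0869) m
M0: Pc = R·M0+t = (+0.14659, +0.18538, +1.15166); u = 826.4·(+0.14659)/1.15166 + 325.9 = 431.0917, v = 480.1·(+0.18538)/1.15166 + 241.3 = 318.5810
M1: Pc = R·M1+t = (+0.29099, +0.15117, +1.11048); u = 826.4·(+0.29099)/1.11048 + 325.9 = 542.4491, v = 480.1·(+0.15117)/1.11048 + 241.3 = 306.6585
M2: Pc = R·M2+t = (+0.23861, +0.03642, +1.02214); u = 826.4·(+0.23861)/1.02214 + 325.9 = 518.8132, v = 480.1·(+0.03642)/1.02214 + 241.3 = 258.4059
M3: Pc = R·M3+t = (+0.09421, +0.07063, +1.06332); u = 826.4·(+0.09421)/1.06332 + 325.9 = 399.1203, v = 480.1·(+0.07063)/1.06332 + 241.3 = 273.1879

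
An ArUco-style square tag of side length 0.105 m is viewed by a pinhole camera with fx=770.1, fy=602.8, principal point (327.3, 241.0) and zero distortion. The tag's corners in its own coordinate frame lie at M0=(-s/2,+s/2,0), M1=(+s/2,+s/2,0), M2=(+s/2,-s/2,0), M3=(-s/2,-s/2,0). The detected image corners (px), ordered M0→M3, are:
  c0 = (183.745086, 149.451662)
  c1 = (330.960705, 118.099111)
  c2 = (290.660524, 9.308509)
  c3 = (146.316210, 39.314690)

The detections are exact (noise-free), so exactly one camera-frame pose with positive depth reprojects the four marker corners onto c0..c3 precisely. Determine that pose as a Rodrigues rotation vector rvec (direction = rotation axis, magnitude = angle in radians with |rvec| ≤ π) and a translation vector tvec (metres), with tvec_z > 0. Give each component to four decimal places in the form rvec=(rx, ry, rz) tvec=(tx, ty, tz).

Intrinsics K: fx=770.1, fy=602.8, cx=327.3, cy=241.0
Marker side s = 0.105 m; corners in marker frame (Z=0):
  M0 = (-0.0525, +0.0525, 0)
  M1 = (+0.0525, +0.0525, 0)
  M2 = (+0.0525, -0.0525, 0)
  M3 = (-0.0525, -0.0525, 0)
Detected image corners:
  c0 = (183.745086, 149.451662) px
  c1 = (330.960705, 118.099111) px
  c2 = (290.660524, 9.308509) px
  c3 = (146.316210, 39.314690) px
Planar DLT: solve 8×8 A·h = b for H (H[2,2]=1):
  H  [+1402.52811 +321.74112 +237.94282]
  H  [-287.36719 +1026.39887 +78.41008]
  H  [+0.06008 -0.20360 +1.00000]
B = K⁻¹H; ‖b₁‖=1.865173, ‖b₂‖=1.865173; λ = 2/(‖b₁‖+‖b₂‖) = 0.536143, sign → tz>0 ⇒ λ=+0.536143
r₁ = λ·B[:,0] = (+0.96275,-0.26847,+0.03221); r₂ = λ·B[:,1] = (+0.27039,+0.95654,-0.10916)
r₃ = r₁×r₂ = (-0.00150,+0.11380,+0.99350); SVD([r₁ r₂ r₃]) → R = UVᵀ:
  R  [+0.96275 +0.27039 -0.00150]
  R  [-0.26847 +0.95654 +0.11380]
  R  [+0.03221 -0.10916 +0.99350]
t = (-0.06221, -0.14461, +0.53614) m
tr R = 2.912795; θ = arccos((tr R − 1)/2) = 0.296388 rad = 16.982°
axis k = ((R−Rᵀ)₃₂, (R−Rᵀ)₁₃, (R−Rᵀ)₂₁) / (2 sinθ) = (-0.381691, -0.057717, -0.922486)
rvec = θ·k = (-0.113129, -0.017107, -0.273414)

rvec=(-0.1131, -0.0171, -0.2734) tvec=(-0.0622, -0.1446, 0.5361)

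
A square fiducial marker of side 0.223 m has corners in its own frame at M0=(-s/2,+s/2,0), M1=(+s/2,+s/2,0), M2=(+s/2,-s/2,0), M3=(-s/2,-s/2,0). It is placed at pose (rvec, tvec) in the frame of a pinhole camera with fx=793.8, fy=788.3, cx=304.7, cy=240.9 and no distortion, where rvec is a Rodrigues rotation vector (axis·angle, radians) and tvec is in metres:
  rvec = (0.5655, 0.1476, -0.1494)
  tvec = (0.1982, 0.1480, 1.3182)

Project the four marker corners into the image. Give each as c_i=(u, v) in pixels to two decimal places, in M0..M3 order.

Intrinsics K: fx=793.8, fy=788.3, cx=304.7, cy=240.9
Marker side s = 0.223 m; corners in marker frame (Z=0):
  M0 = (-0.1115, +0.1115, 0)
  M1 = (+0.1115, +0.1115, 0)
  M2 = (+0.1115, -0.1115, 0)
  M3 = (-0.1115, -0.1115, 0)
rvec = (0.5655, 0.1476, -0.1494), |rvec| = θ = 0.60324 rad = 34.563°
Rodrigues: sinθ=0.56731, 1−cosθ=0.17650; R = I + sinθ·[k]× + (1−cosθ)·[k]×²:
    [+0.97861 +0.18099 +0.09783]
    [-0.10002 +0.83407 -0.54252]
    [-0.17979 +0.52113 +0.83433]
t = (0.1982, 0.1480, 1.3182) m
M0: Pc = R·M0+t = (+0.10927, +0.25215, +1.39635); u = 793.8·(+0.10927)/1.39635 + 304.7 = 366.8152, v = 788.3·(+0.25215)/1.39635 + 240.9 = 383.2499
M1: Pc = R·M1+t = (+0.32749, +0.22985, +1.35626); u = 793.8·(+0.32749)/1.35626 + 304.7 = 496.3782, v = 788.3·(+0.22985)/1.35626 + 240.9 = 374.4940
M2: Pc = R·M2+t = (+0.28713, +0.04385, +1.24005); u = 793.8·(+0.28713)/1.24005 + 304.7 = 488.5054, v = 788.3·(+0.04385)/1.24005 + 240.9 = 268.7750
M3: Pc = R·M3+t = (+0.06891, +0.06615, +1.28014); u = 793.8·(+0.06891)/1.28014 + 304.7 = 347.4274, v = 788.3·(+0.06615)/1.28014 + 240.9 = 281.6367

c0=(366.82, 383.25) c1=(496.38, 374.49) c2=(488.51, 268.77) c3=(347.43, 281.64)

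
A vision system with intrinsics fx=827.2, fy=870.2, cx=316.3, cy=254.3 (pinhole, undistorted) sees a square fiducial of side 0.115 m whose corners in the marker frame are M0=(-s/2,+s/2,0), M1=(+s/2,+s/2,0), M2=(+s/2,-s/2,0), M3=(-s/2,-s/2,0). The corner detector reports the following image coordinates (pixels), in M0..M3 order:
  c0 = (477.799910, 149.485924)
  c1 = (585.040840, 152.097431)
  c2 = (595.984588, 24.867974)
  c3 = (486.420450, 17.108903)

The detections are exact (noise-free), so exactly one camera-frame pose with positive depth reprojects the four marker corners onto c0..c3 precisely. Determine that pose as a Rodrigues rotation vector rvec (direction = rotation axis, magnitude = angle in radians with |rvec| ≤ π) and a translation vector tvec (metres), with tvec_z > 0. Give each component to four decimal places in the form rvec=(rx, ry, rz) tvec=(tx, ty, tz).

Intrinsics K: fx=827.2, fy=870.2, cx=316.3, cy=254.3
Marker side s = 0.115 m; corners in marker frame (Z=0):
  M0 = (-0.0575, +0.0575, 0)
  M1 = (+0.0575, +0.0575, 0)
  M2 = (+0.0575, -0.0575, 0)
  M3 = (-0.0575, -0.0575, 0)
Detected image corners:
  c0 = (477.799910, 149.485924) px
  c1 = (585.040840, 152.097431) px
  c2 = (595.984588, 24.867974) px
  c3 = (486.420450, 17.108903) px
Planar DLT: solve 8×8 A·h = b for H (H[2,2]=1):
  H  [+1122.80429 +30.95924 +537.29825]
  H  [+73.68548 +1146.90323 +86.74885]
  H  [+0.33618 +0.21670 +1.00000]
B = K⁻¹H; ‖b₁‖=1.274037, ‖b₂‖=1.274037; λ = 2/(‖b₁‖+‖b₂‖) = 0.784906, sign → tz>0 ⇒ λ=+0.784906
r₁ = λ·B[:,0] = (+0.96450,-0.01065,+0.26387); r₂ = λ·B[:,1] = (-0.03566,+0.98478,+0.17009)
r₃ = r₁×r₂ = (-0.26167,-0.17346,+0.94944); SVD([r₁ r₂ r₃]) → R = UVᵀ:
  R  [+0.96450 -0.03566 -0.26167]
  R  [-0.01065 +0.98478 -0.17346]
  R  [+0.26387 +0.17009 +0.94944]
t = (+0.20970, -0.15113, +0.78491) m
tr R = 2.898725; θ = arccos((tr R − 1)/2) = 0.319595 rad = 18.311°
axis k = ((R−Rᵀ)₃₂, (R−Rᵀ)₁₃, (R−Rᵀ)₂₁) / (2 sinθ) = (+0.546727, -0.836365, +0.039804)
rvec = θ·k = (+0.174731, -0.267298, +0.012721)

rvec=(0.1747, -0.2673, 0.0127) tvec=(0.2097, -0.1511, 0.7849)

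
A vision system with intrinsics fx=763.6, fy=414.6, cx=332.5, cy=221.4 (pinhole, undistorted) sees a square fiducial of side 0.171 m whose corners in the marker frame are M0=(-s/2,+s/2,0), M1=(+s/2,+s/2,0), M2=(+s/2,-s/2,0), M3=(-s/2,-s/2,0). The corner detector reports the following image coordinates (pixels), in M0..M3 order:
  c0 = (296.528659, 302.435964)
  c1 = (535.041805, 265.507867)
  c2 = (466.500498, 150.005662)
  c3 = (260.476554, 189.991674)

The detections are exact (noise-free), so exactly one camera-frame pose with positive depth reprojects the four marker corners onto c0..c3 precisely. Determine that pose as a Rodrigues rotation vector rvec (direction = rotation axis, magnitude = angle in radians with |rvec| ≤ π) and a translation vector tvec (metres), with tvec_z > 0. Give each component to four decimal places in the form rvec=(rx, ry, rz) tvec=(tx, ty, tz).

Intrinsics K: fx=763.6, fy=414.6, cx=332.5, cy=221.4
Marker side s = 0.171 m; corners in marker frame (Z=0):
  M0 = (-0.0855, +0.0855, 0)
  M1 = (+0.0855, +0.0855, 0)
  M2 = (+0.0855, -0.0855, 0)
  M3 = (-0.0855, -0.0855, 0)
Detected image corners:
  c0 = (296.528659, 302.435964) px
  c1 = (535.041805, 265.507867) px
  c2 = (466.500498, 150.005662) px
  c3 = (260.476554, 189.991674) px
Planar DLT: solve 8×8 A·h = b for H (H[2,2]=1):
  H  [+1132.90711 +7.23900 +384.02256]
  H  [-319.12279 +494.20179 +223.97166]
  H  [-0.41258 -0.75773 +1.00000]
B = K⁻¹H; ‖b₁‖=1.799607, ‖b₂‖=1.799607; λ = 2/(‖b₁‖+‖b₂‖) = 0.555677, sign → tz>0 ⇒ λ=+0.555677
r₁ = λ·B[:,0] = (+0.92425,-0.30529,-0.22926); r₂ = λ·B[:,1] = (+0.18861,+0.88721,-0.42105)
r₃ = r₁×r₂ = (+0.33194,+0.34592,+0.87759); SVD([r₁ r₂ r₃]) → R = UVᵀ:
  R  [+0.92425 +0.18861 +0.33194]
  R  [-0.30529 +0.88721 +0.34592]
  R  [-0.22926 -0.42105 +0.87759]
t = (+0.03749, +0.00345, +0.55568) m
tr R = 2.689047; θ = arccos((tr R − 1)/2) = 0.565121 rad = 32.379°
axis k = ((R−Rᵀ)₃₂, (R−Rᵀ)₁₃, (R−Rᵀ)₂₁) / (2 sinθ) = (-0.716100, +0.523978, -0.461137)
rvec = θ·k = (-0.404683, +0.296111, -0.260599)

rvec=(-0.4047, 0.2961, -0.2606) tvec=(0.0375, 0.0034, 0.5557)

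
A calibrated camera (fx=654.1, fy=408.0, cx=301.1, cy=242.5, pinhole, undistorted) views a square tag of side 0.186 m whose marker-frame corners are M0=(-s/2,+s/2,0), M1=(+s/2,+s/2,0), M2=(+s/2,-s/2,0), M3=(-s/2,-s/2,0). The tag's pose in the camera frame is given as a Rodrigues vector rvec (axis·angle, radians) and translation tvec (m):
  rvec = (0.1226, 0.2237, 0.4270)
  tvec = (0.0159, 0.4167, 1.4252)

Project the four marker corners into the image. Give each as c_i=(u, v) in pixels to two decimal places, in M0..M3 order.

Intrinsics K: fx=654.1, fy=408.0, cx=301.1, cy=242.5
Marker side s = 0.186 m; corners in marker frame (Z=0):
  M0 = (-0.0930, +0.0930, 0)
  M1 = (+0.0930, +0.0930, 0)
  M2 = (+0.0930, -0.0930, 0)
  M3 = (-0.0930, -0.0930, 0)
rvec = (0.1226, 0.2237, 0.4270), |rvec| = θ = 0.49739 rad = 28.499°
Rodrigues: sinθ=0.47714, 1−cosθ=0.12117; R = I + sinθ·[k]× + (1−cosθ)·[k]×²:
    [+0.88619 -0.39618 +0.24023]
    [+0.42304 +0.90334 -0.07082]
    [-0.18895 +0.16439 +0.96813]
t = (0.0159, 0.4167, 1.4252) m
M0: Pc = R·M0+t = (-0.10336, +0.46137, +1.45806); u = 654.1·(-0.10336)/1.45806 + 301.1 = 254.7316, v = 408.0·(+0.46137)/1.45806 + 242.5 = 371.6016
M1: Pc = R·M1+t = (+0.06147, +0.54005, +1.42292); u = 654.1·(+0.06147)/1.42292 + 301.1 = 329.3577, v = 408.0·(+0.54005)/1.42292 + 242.5 = 397.3523
M2: Pc = R·M2+t = (+0.13516, +0.37203, +1.39234); u = 654.1·(+0.13516)/1.39234 + 301.1 = 364.5962, v = 408.0·(+0.37203)/1.39234 + 242.5 = 351.5174
M3: Pc = R·M3+t = (-0.02967, +0.29335, +1.42748); u = 654.1·(-0.02967)/1.42748 + 301.1 = 287.5041, v = 408.0·(+0.29335)/1.42748 + 242.5 = 326.3436

c0=(254.73, 371.60) c1=(329.36, 397.35) c2=(364.60, 351.52) c3=(287.50, 326.34)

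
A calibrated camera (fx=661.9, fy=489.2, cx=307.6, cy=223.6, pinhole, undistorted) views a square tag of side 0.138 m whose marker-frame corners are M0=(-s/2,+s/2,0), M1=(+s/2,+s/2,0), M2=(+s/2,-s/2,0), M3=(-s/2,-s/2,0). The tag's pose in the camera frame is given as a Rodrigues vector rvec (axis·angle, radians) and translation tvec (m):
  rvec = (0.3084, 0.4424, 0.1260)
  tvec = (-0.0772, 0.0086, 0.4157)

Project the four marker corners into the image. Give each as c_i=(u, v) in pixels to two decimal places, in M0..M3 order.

Intrinsics K: fx=661.9, fy=489.2, cx=307.6, cy=223.6
Marker side s = 0.138 m; corners in marker frame (Z=0):
  M0 = (-0.0690, +0.0690, 0)
  M1 = (+0.0690, +0.0690, 0)
  M2 = (+0.0690, -0.0690, 0)
  M3 = (-0.0690, -0.0690, 0)
rvec = (0.3084, 0.4424, 0.1260), |rvec| = θ = 0.55381 rad = 31.731°
Rodrigues: sinθ=0.52593, 1−cosθ=0.14947; R = I + sinθ·[k]× + (1−cosθ)·[k]×²:
    [+0.89688 -0.05317 +0.43907]
    [+0.18615 +0.94591 -0.26571]
    [-0.40119 +0.32004 +0.85826]
t = (-0.0772, 0.0086, 0.4157) m
M0: Pc = R·M0+t = (-0.14275, +0.06102, +0.46547); u = 661.9·(-0.14275)/0.46547 + 307.6 = 104.6025, v = 489.2·(+0.06102)/0.46547 + 223.6 = 287.7352
M1: Pc = R·M1+t = (-0.01898, +0.08671, +0.41010); u = 661.9·(-0.01898)/0.41010 + 307.6 = 276.9604, v = 489.2·(+0.08671)/0.41010 + 223.6 = 327.0370
M2: Pc = R·M2+t = (-0.01165, -0.04382, +0.36593); u = 661.9·(-0.01165)/0.36593 + 307.6 = 286.5332, v = 489.2·(-0.04382)/0.36593 + 223.6 = 165.0145
M3: Pc = R·M3+t = (-0.13542, -0.06951, +0.42130); u = 661.9·(-0.13542)/0.42130 + 307.6 = 94.8486, v = 489.2·(-0.06951)/0.42130 + 223.6 = 142.8846

c0=(104.60, 287.74) c1=(276.96, 327.04) c2=(286.53, 165.01) c3=(94.85, 142.88)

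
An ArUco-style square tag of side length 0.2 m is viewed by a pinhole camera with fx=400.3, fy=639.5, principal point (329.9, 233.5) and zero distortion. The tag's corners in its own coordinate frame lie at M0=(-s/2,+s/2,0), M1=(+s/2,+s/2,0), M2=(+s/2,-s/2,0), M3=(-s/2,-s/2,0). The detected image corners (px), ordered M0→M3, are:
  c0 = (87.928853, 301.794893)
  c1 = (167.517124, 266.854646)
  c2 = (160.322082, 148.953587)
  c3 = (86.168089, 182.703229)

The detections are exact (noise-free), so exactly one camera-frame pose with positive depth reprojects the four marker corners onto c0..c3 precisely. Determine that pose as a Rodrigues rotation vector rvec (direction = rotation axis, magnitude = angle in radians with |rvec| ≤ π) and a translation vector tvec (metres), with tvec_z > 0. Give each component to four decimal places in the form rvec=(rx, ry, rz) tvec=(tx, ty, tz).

rvec=(-0.3416, 0.0959, -0.2537) tvec=(-0.5002, -0.0159, 0.9783)

Intrinsics K: fx=400.3, fy=639.5, cx=329.9, cy=233.5
Marker side s = 0.2 m; corners in marker frame (Z=0):
  M0 = (-0.1000, +0.1000, 0)
  M1 = (+0.1000, +0.1000, 0)
  M2 = (+0.1000, -0.1000, 0)
  M3 = (-0.1000, -0.1000, 0)
Detected image corners:
  c0 = (87.928853, 301.794893) px
  c1 = (167.517124, 266.854646) px
  c2 = (160.322082, 148.953587) px
  c3 = (86.168089, 182.703229) px
Planar DLT: solve 8×8 A·h = b for H (H[2,2]=1):
  H  [+377.43669 -21.65937 +125.20822]
  H  [-183.17668 +513.61317 +223.08825]
  H  [-0.05134 -0.35048 +1.00000]
B = K⁻¹H; ‖b₁‖=1.022209, ‖b₂‖=1.022209; λ = 2/(‖b₁‖+‖b₂‖) = 0.978274, sign → tz>0 ⇒ λ=+0.978274
r₁ = λ·B[:,0] = (+0.96379,-0.26187,-0.05023); r₂ = λ·B[:,1] = (+0.22963,+0.91089,-0.34286)
r₃ = r₁×r₂ = (+0.13554,+0.31891,+0.93804); SVD([r₁ r₂ r₃]) → R = UVᵀ:
  R  [+0.96379 +0.22963 +0.13554]
  R  [-0.26187 +0.91089 +0.31891]
  R  [-0.05023 -0.34286 +0.93804]
t = (-0.50024, -0.01593, +0.97827) m
tr R = 2.812724; θ = arccos((tr R − 1)/2) = 0.436204 rad = 24.993°
axis k = ((R−Rᵀ)₃₂, (R−Rᵀ)₁₃, (R−Rᵀ)₂₁) / (2 sinθ) = (-0.783161, +0.219842, -0.581660)
rvec = θ·k = (-0.341619, +0.095896, -0.253722)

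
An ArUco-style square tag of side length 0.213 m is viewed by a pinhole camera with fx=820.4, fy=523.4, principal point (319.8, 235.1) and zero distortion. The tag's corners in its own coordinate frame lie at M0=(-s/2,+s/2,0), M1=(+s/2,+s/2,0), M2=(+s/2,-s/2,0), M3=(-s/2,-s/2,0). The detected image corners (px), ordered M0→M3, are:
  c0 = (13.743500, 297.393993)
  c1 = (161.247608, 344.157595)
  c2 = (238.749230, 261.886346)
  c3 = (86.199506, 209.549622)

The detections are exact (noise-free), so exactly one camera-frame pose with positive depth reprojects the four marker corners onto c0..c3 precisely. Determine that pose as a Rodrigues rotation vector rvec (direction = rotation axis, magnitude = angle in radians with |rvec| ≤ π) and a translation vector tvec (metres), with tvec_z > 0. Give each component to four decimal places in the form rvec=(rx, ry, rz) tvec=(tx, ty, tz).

Intrinsics K: fx=820.4, fy=523.4, cx=319.8, cy=235.1
Marker side s = 0.213 m; corners in marker frame (Z=0):
  M0 = (-0.1065, +0.1065, 0)
  M1 = (+0.1065, +0.1065, 0)
  M2 = (+0.1065, -0.1065, 0)
  M3 = (-0.1065, -0.1065, 0)
Detected image corners:
  c0 = (13.743500, 297.393993) px
  c1 = (161.247608, 344.157595) px
  c2 = (238.749230, 261.886346) px
  c3 = (86.199506, 209.549622) px
Planar DLT: solve 8×8 A·h = b for H (H[2,2]=1):
  H  [+724.92094 -322.05750 +125.35553]
  H  [+278.76346 +466.25745 +279.78075]
  H  [+0.16701 +0.24136 +1.00000]
B = K⁻¹H; ‖b₁‖=0.952494, ‖b₂‖=0.952494; λ = 2/(‖b₁‖+‖b₂‖) = 1.049875, sign → tz>0 ⇒ λ=+1.049875
r₁ = λ·B[:,0] = (+0.85934,+0.48041,+0.17534); r₂ = λ·B[:,1] = (-0.51092,+0.82143,+0.25340)
r₃ = r₁×r₂ = (-0.02230,-0.30734,+0.95134); SVD([r₁ r₂ r₃]) → R = UVᵀ:
  R  [+0.85934 -0.51092 -0.02230]
  R  [+0.48041 +0.82143 -0.30734]
  R  [+0.17534 +0.25340 +0.95134]
t = (-0.24883, +0.08962, +1.04988) m
tr R = 2.632113; θ = arccos((tr R − 1)/2) = 0.616242 rad = 35.308°
axis k = ((R−Rᵀ)₃₂, (R−Rᵀ)₁₃, (R−Rᵀ)₂₁) / (2 sinθ) = (+0.485090, -0.170972, +0.857588)
rvec = θ·k = (+0.298933, -0.105360, +0.528481)

rvec=(0.2989, -0.1054, 0.5285) tvec=(-0.2488, 0.0896, 1.0499)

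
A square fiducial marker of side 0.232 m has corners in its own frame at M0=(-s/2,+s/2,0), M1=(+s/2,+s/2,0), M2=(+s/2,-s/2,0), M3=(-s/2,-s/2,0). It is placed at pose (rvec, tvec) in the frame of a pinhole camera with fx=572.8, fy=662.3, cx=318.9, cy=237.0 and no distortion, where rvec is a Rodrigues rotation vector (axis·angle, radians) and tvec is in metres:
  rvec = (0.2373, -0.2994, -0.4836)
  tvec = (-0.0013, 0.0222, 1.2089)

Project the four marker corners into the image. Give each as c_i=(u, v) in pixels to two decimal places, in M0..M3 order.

Intrinsics K: fx=572.8, fy=662.3, cx=318.9, cy=237.0
Marker side s = 0.232 m; corners in marker frame (Z=0):
  M0 = (-0.1160, +0.1160, 0)
  M1 = (+0.1160, +0.1160, 0)
  M2 = (+0.1160, -0.1160, 0)
  M3 = (-0.1160, -0.1160, 0)
rvec = (0.2373, -0.2994, -0.4836), |rvec| = θ = 0.61630 rad = 35.311°
Rodrigues: sinθ=0.57802, 1−cosθ=0.18397; R = I + sinθ·[k]× + (1−cosθ)·[k]×²:
    [+0.84330 +0.41915 -0.33639]
    [-0.48798 +0.85944 -0.15243]
    [+0.22522 +0.29269 +0.92930]
t = (-0.0013, 0.0222, 1.2089) m
M0: Pc = R·M0+t = (-0.05050, +0.17850, +1.21673); u = 572.8·(-0.05050)/1.21673 + 318.9 = 295.1253, v = 662.3·(+0.17850)/1.21673 + 237.0 = 334.1632
M1: Pc = R·M1+t = (+0.14514, +0.06529, +1.26898); u = 572.8·(+0.14514)/1.26898 + 318.9 = 384.4162, v = 662.3·(+0.06529)/1.26898 + 237.0 = 271.0761
M2: Pc = R·M2+t = (+0.04790, -0.13410, +1.20107); u = 572.8·(+0.04790)/1.20107 + 318.9 = 341.7446, v = 662.3·(-0.13410)/1.20107 + 237.0 = 163.0536
M3: Pc = R·M3+t = (-0.14774, -0.02089, +1.14882); u = 572.8·(-0.14774)/1.14882 + 318.9 = 245.2351, v = 662.3·(-0.02089)/1.14882 + 237.0 = 224.9567

c0=(295.13, 334.16) c1=(384.42, 271.08) c2=(341.74, 163.05) c3=(245.24, 224.96)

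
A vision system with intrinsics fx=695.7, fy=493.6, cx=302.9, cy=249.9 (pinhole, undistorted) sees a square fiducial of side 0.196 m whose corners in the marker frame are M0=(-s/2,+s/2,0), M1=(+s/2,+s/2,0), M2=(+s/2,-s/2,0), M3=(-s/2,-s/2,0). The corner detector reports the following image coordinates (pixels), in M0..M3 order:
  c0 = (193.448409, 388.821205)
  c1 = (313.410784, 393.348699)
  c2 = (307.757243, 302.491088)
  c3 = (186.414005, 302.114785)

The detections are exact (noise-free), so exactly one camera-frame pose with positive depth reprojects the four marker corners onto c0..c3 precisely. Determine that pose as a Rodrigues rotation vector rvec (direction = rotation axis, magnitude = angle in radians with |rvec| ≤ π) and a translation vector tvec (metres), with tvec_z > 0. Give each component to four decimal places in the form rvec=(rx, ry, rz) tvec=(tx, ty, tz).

Intrinsics K: fx=695.7, fy=493.6, cx=302.9, cy=249.9
Marker side s = 0.196 m; corners in marker frame (Z=0):
  M0 = (-0.0980, +0.0980, 0)
  M1 = (+0.0980, +0.0980, 0)
  M2 = (+0.0980, -0.0980, 0)
  M3 = (-0.0980, -0.0980, 0)
Detected image corners:
  c0 = (193.448409, 388.821205) px
  c1 = (313.410784, 393.348699) px
  c2 = (307.757243, 302.491088) px
  c3 = (186.414005, 302.114785) px
Planar DLT: solve 8×8 A·h = b for H (H[2,2]=1):
  H  [+555.35941 +50.22830 +248.85775]
  H  [-70.80293 +477.34867 +346.97409]
  H  [-0.24052 +0.07104 +1.00000]
B = K⁻¹H; ‖b₁‖=0.934728, ‖b₂‖=0.934728; λ = 2/(‖b₁‖+‖b₂‖) = 1.069830, sign → tz>0 ⇒ λ=+1.069830
r₁ = λ·B[:,0] = (+0.96605,-0.02319,-0.25731); r₂ = λ·B[:,1] = (+0.04415,+0.99613,+0.07600)
r₃ = r₁×r₂ = (+0.25456,-0.08478,+0.96333); SVD([r₁ r₂ r₃]) → R = UVᵀ:
  R  [+0.96605 +0.04415 +0.25456]
  R  [-0.02319 +0.99613 -0.08478]
  R  [-0.25731 +0.07600 +0.96333]
t = (-0.08310, +0.21040, +1.06983) m
tr R = 2.925514; θ = arccos((tr R − 1)/2) = 0.273775 rad = 15.686°
axis k = ((R−Rᵀ)₃₂, (R−Rᵀ)₁₃, (R−Rᵀ)₂₁) / (2 sinθ) = (+0.297335, +0.946618, -0.124526)
rvec = θ·k = (+0.081403, +0.259160, -0.034092)

rvec=(0.0814, 0.2592, -0.0341) tvec=(-0.0831, 0.2104, 1.0698)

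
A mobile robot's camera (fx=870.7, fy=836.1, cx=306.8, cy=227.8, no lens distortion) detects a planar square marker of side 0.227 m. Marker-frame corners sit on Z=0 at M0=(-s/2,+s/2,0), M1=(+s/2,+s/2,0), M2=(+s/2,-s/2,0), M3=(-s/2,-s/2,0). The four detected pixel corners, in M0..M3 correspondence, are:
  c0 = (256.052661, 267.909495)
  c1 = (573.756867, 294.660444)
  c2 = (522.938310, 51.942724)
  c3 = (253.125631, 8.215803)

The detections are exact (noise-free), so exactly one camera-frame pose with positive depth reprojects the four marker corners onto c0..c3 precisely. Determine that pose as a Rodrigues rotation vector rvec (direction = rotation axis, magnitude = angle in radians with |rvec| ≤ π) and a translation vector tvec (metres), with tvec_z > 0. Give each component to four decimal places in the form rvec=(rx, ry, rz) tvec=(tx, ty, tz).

rvec=(-0.5006, -0.2782, 0.0319) tvec=(0.0729, -0.0621, 0.6329)

Intrinsics K: fx=870.7, fy=836.1, cx=306.8, cy=227.8
Marker side s = 0.227 m; corners in marker frame (Z=0):
  M0 = (-0.1135, +0.1135, 0)
  M1 = (+0.1135, +0.1135, 0)
  M2 = (+0.1135, -0.1135, 0)
  M3 = (-0.1135, -0.1135, 0)
Detected image corners:
  c0 = (256.052661, 267.909495) px
  c1 = (573.756867, 294.660444) px
  c2 = (522.938310, 51.942724) px
  c3 = (253.125631, 8.215803) px
Planar DLT: solve 8×8 A·h = b for H (H[2,2]=1):
  H  [+1447.09289 -179.94134 +407.04558]
  H  [+221.27994 +987.36159 +145.72438]
  H  [+0.40363 -0.75512 +1.00000]
B = K⁻¹H; ‖b₁‖=1.580041, ‖b₂‖=1.580041; λ = 2/(‖b₁‖+‖b₂‖) = 0.632895, sign → tz>0 ⇒ λ=+0.632895
r₁ = λ·B[:,0] = (+0.96185,+0.09790,+0.25545); r₂ = λ·B[:,1] = (+0.03760,+0.87760,-0.47791)
r₃ = r₁×r₂ = (-0.27097,+0.46928,+0.84044); SVD([r₁ r₂ r₃]) → R = UVᵀ:
  R  [+0.96185 +0.03760 -0.27097]
  R  [+0.09790 +0.87760 +0.46928]
  R  [+0.25545 -0.47791 +0.84044]
t = (+0.07287, -0.06213, +0.63289) m
tr R = 2.679898; θ = arccos((tr R − 1)/2) = 0.573607 rad = 32.865°
axis k = ((R−Rᵀ)₃₂, (R−Rᵀ)₁₃, (R−Rᵀ)₂₁) / (2 sinθ) = (-0.872725, -0.485040, +0.055559)
rvec = θ·k = (-0.500601, -0.278222, +0.031869)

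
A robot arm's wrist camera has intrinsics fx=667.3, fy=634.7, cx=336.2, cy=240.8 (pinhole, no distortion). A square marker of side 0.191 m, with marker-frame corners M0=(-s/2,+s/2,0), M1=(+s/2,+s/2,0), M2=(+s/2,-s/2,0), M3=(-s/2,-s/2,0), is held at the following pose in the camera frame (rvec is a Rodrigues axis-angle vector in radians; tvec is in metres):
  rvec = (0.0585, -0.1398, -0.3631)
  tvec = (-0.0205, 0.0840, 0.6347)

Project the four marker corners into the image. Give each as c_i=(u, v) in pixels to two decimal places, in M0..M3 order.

c0=(256.34, 449.47) c1=(439.44, 375.54) c2=(372.19, 201.76) c3=(181.80, 270.79)

Intrinsics K: fx=667.3, fy=634.7, cx=336.2, cy=240.8
Marker side s = 0.191 m; corners in marker frame (Z=0):
  M0 = (-0.0955, +0.0955, 0)
  M1 = (+0.0955, +0.0955, 0)
  M2 = (+0.0955, -0.0955, 0)
  M3 = (-0.0955, -0.0955, 0)
rvec = (0.0585, -0.1398, -0.3631), |rvec| = θ = 0.39346 rad = 22.543°
Rodrigues: sinθ=0.38338, 1−cosθ=0.07641; R = I + sinθ·[k]× + (1−cosθ)·[k]×²:
    [+0.92528 +0.34977 -0.14671]
    [-0.35784 +0.93324 -0.03195]
    [+0.12574 +0.08206 +0.98866]
t = (-0.0205, 0.0840, 0.6347) m
M0: Pc = R·M0+t = (-0.07546, +0.20730, +0.63053); u = 667.3·(-0.07546)/0.63053 + 336.2 = 256.3379, v = 634.7·(+0.20730)/0.63053 + 240.8 = 449.4692
M1: Pc = R·M1+t = (+0.10127, +0.13895, +0.65454); u = 667.3·(+0.10127)/0.65454 + 336.2 = 439.4404, v = 634.7·(+0.13895)/0.65454 + 240.8 = 375.5376
M2: Pc = R·M2+t = (+0.03446, -0.03930, +0.63887); u = 667.3·(+0.03446)/0.63887 + 336.2 = 372.1948, v = 634.7·(-0.03930)/0.63887 + 240.8 = 201.7588
M3: Pc = R·M3+t = (-0.14227, +0.02905, +0.61486); u = 667.3·(-0.14227)/0.61486 + 336.2 = 181.7984, v = 634.7·(+0.02905)/0.61486 + 240.8 = 270.7873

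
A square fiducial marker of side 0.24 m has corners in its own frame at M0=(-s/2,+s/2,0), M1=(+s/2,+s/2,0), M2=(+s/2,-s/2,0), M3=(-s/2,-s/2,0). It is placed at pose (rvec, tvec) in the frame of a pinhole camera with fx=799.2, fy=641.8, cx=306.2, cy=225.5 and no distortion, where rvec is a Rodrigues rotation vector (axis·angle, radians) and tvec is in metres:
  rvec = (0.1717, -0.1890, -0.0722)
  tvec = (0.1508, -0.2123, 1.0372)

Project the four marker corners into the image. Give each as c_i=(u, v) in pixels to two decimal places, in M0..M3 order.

Intrinsics K: fx=799.2, fy=641.8, cx=306.2, cy=225.5
Marker side s = 0.24 m; corners in marker frame (Z=0):
  M0 = (-0.1200, +0.1200, 0)
  M1 = (+0.1200, +0.1200, 0)
  M2 = (+0.1200, -0.1200, 0)
  M3 = (-0.1200, -0.1200, 0)
rvec = (0.1717, -0.1890, -0.0722), |rvec| = θ = 0.26536 rad = 15.204°
Rodrigues: sinθ=0.26225, 1−cosθ=0.03500; R = I + sinθ·[k]× + (1−cosθ)·[k]×²:
    [+0.97965 +0.05522 -0.19295]
    [-0.08749 +0.98275 -0.16291]
    [+0.18063 +0.17648 +0.96759]
t = (0.1508, -0.2123, 1.0372) m
M0: Pc = R·M0+t = (+0.03987, -0.08387, +1.03670); u = 799.2·(+0.03987)/1.03670 + 306.2 = 336.9350, v = 641.8·(-0.08387)/1.03670 + 225.5 = 173.5772
M1: Pc = R·M1+t = (+0.27499, -0.10487, +1.08005); u = 799.2·(+0.27499)/1.08005 + 306.2 = 509.6793, v = 641.8·(-0.10487)/1.08005 + 225.5 = 163.1844
M2: Pc = R·M2+t = (+0.26173, -0.34073, +1.03770); u = 799.2·(+0.26173)/1.03770 + 306.2 = 507.7766, v = 641.8·(-0.34073)/1.03770 + 225.5 = 14.7646
M3: Pc = R·M3+t = (+0.02661, -0.31973, +0.99435); u = 799.2·(+0.02661)/0.99435 + 306.2 = 327.5913, v = 641.8·(-0.31973)/0.99435 + 225.5 = 19.1294

c0=(336.94, 173.58) c1=(509.68, 163.18) c2=(507.78, 14.76) c3=(327.59, 19.13)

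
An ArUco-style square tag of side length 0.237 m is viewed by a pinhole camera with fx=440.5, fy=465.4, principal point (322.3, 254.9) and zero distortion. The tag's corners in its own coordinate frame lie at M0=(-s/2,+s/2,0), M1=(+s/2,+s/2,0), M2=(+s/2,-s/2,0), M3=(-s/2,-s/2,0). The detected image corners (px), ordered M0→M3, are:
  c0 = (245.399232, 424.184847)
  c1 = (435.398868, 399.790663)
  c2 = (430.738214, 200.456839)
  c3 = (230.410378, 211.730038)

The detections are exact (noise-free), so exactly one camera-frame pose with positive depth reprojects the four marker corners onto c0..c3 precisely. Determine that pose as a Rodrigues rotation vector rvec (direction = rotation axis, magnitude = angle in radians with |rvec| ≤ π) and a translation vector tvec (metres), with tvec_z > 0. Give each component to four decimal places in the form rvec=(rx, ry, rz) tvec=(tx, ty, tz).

Intrinsics K: fx=440.5, fy=465.4, cx=322.3, cy=254.9
Marker side s = 0.237 m; corners in marker frame (Z=0):
  M0 = (-0.1185, +0.1185, 0)
  M1 = (+0.1185, +0.1185, 0)
  M2 = (+0.1185, -0.1185, 0)
  M3 = (-0.1185, -0.1185, 0)
Detected image corners:
  c0 = (245.399232, 424.184847) px
  c1 = (435.398868, 399.790663) px
  c2 = (430.738214, 200.456839) px
  c3 = (230.410378, 211.730038) px
Planar DLT: solve 8×8 A·h = b for H (H[2,2]=1):
  H  [+919.21402 +110.77913 +338.92671]
  H  [+12.75541 +932.35330 +311.28514]
  H  [+0.28698 +0.20885 +1.00000]
B = K⁻¹H; ‖b₁‖=1.903022, ‖b₂‖=1.903022; λ = 2/(‖b₁‖+‖b₂‖) = 0.525480, sign → tz>0 ⇒ λ=+0.525480
r₁ = λ·B[:,0] = (+0.98621,-0.06819,+0.15080); r₂ = λ·B[:,1] = (+0.05185,+0.99261,+0.10975)
r₃ = r₁×r₂ = (-0.15717,-0.10041,+0.98245); SVD([r₁ r₂ r₃]) → R = UVᵀ:
  R  [+0.98621 +0.05185 -0.15717]
  R  [-0.06819 +0.99261 -0.10041]
  R  [+0.15080 +0.10975 +0.98245]
t = (+0.01983, +0.06366, +0.52548) m
tr R = 2.961269; θ = arccos((tr R − 1)/2) = 0.197121 rad = 11.294°
axis k = ((R−Rᵀ)₃₂, (R−Rᵀ)₁₃, (R−Rᵀ)₂₁) / (2 sinθ) = (+0.536535, -0.786258, -0.306478)
rvec = θ·k = (+0.105762, -0.154988, -0.060413)

rvec=(0.1058, -0.1550, -0.0604) tvec=(0.0198, 0.0637, 0.5255)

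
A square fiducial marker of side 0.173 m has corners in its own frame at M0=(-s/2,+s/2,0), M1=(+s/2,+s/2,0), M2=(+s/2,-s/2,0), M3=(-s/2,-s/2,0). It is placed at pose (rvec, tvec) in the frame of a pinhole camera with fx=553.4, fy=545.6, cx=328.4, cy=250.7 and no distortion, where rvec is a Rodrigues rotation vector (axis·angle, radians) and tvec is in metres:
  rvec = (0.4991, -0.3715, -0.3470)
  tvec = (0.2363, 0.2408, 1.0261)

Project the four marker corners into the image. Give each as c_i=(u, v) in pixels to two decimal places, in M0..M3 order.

c0=(423.58, 431.33) c1=(496.41, 388.81) c2=(489.57, 323.77) c3=(409.58, 367.26)

Intrinsics K: fx=553.4, fy=545.6, cx=328.4, cy=250.7
Marker side s = 0.173 m; corners in marker frame (Z=0):
  M0 = (-0.0865, +0.0865, 0)
  M1 = (+0.0865, +0.0865, 0)
  M2 = (+0.0865, -0.0865, 0)
  M3 = (-0.0865, -0.0865, 0)
rvec = (0.4991, -0.3715, -0.3470), |rvec| = θ = 0.71241 rad = 40.818°
Rodrigues: sinθ=0.65366, 1−cosθ=0.24321; R = I + sinθ·[k]× + (1−cosθ)·[k]×²:
    [+0.87616 +0.22953 -0.42386]
    [-0.40724 +0.82293 -0.39617]
    [+0.25787 +0.51972 +0.81449]
t = (0.2363, 0.2408, 1.0261) m
M0: Pc = R·M0+t = (+0.18037, +0.34721, +1.04875); u = 553.4·(+0.18037)/1.04875 + 328.4 = 423.5750, v = 545.6·(+0.34721)/1.04875 + 250.7 = 431.3317
M1: Pc = R·M1+t = (+0.33194, +0.27676, +1.09336); u = 553.4·(+0.33194)/1.09336 + 328.4 = 496.4113, v = 545.6·(+0.27676)/1.09336 + 250.7 = 388.8051
M2: Pc = R·M2+t = (+0.29223, +0.13439, +1.00345); u = 553.4·(+0.29223)/1.00345 + 328.4 = 489.5660, v = 545.6·(+0.13439)/1.00345 + 250.7 = 323.7715
M3: Pc = R·M3+t = (+0.14066, +0.20484, +0.95884); u = 553.4·(+0.14066)/0.95884 + 328.4 = 409.5814, v = 545.6·(+0.20484)/0.95884 + 250.7 = 367.2599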